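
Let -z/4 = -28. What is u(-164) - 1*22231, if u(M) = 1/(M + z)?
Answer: -1156013/52 ≈ -22231.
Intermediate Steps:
z = 112 (z = -4*(-28) = 112)
u(M) = 1/(112 + M) (u(M) = 1/(M + 112) = 1/(112 + M))
u(-164) - 1*22231 = 1/(112 - 164) - 1*22231 = 1/(-52) - 22231 = -1/52 - 22231 = -1156013/52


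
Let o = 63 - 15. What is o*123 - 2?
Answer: 5902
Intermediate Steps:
o = 48
o*123 - 2 = 48*123 - 2 = 5904 - 2 = 5902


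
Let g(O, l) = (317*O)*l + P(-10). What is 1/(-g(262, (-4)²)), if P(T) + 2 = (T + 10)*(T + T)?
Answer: -1/1328862 ≈ -7.5252e-7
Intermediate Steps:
P(T) = -2 + 2*T*(10 + T) (P(T) = -2 + (T + 10)*(T + T) = -2 + (10 + T)*(2*T) = -2 + 2*T*(10 + T))
g(O, l) = -2 + 317*O*l (g(O, l) = (317*O)*l + (-2 + 2*(-10)² + 20*(-10)) = 317*O*l + (-2 + 2*100 - 200) = 317*O*l + (-2 + 200 - 200) = 317*O*l - 2 = -2 + 317*O*l)
1/(-g(262, (-4)²)) = 1/(-(-2 + 317*262*(-4)²)) = 1/(-(-2 + 317*262*16)) = 1/(-(-2 + 1328864)) = 1/(-1*1328862) = 1/(-1328862) = -1/1328862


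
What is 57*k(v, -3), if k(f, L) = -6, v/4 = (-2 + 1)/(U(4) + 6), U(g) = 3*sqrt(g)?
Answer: -342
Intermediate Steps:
v = -1/3 (v = 4*((-2 + 1)/(3*sqrt(4) + 6)) = 4*(-1/(3*2 + 6)) = 4*(-1/(6 + 6)) = 4*(-1/12) = -1/3 ≈ -0.33333)
57*k(v, -3) = 57*(-6) = -342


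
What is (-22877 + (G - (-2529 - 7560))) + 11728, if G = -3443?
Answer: -4503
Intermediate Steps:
(-22877 + (G - (-2529 - 7560))) + 11728 = (-22877 + (-3443 - (-2529 - 7560))) + 11728 = (-22877 + (-3443 - 1*(-10089))) + 11728 = (-22877 + (-3443 + 10089)) + 11728 = (-22877 + 6646) + 11728 = -16231 + 11728 = -4503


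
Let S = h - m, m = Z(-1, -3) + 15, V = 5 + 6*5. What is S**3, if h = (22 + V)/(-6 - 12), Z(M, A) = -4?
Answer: -614125/216 ≈ -2843.2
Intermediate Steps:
V = 35 (V = 5 + 30 = 35)
m = 11 (m = -4 + 15 = 11)
h = -19/6 (h = (22 + 35)/(-6 - 12) = 57/(-18) = 57*(-1/18) = -19/6 ≈ -3.1667)
S = -85/6 (S = -19/6 - 1*11 = -19/6 - 11 = -85/6 ≈ -14.167)
S**3 = (-85/6)**3 = -614125/216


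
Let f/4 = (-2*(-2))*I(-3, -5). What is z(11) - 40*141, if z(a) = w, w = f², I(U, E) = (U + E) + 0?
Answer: 10744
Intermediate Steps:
I(U, E) = E + U (I(U, E) = (E + U) + 0 = E + U)
f = -128 (f = 4*((-2*(-2))*(-5 - 3)) = 4*(4*(-8)) = 4*(-32) = -128)
w = 16384 (w = (-128)² = 16384)
z(a) = 16384
z(11) - 40*141 = 16384 - 40*141 = 16384 - 5640 = 10744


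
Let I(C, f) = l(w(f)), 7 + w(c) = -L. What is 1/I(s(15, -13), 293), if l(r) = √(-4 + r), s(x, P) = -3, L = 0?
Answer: -I*√11/11 ≈ -0.30151*I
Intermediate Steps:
w(c) = -7 (w(c) = -7 - 1*0 = -7 + 0 = -7)
I(C, f) = I*√11 (I(C, f) = √(-4 - 7) = √(-11) = I*√11)
1/I(s(15, -13), 293) = 1/(I*√11) = -I*√11/11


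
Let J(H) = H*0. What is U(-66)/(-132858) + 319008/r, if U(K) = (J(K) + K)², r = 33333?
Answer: 6464274/677771 ≈ 9.5376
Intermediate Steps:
J(H) = 0
U(K) = K² (U(K) = (0 + K)² = K²)
U(-66)/(-132858) + 319008/r = (-66)²/(-132858) + 319008/33333 = 4356*(-1/132858) + 319008*(1/33333) = -2/61 + 106336/11111 = 6464274/677771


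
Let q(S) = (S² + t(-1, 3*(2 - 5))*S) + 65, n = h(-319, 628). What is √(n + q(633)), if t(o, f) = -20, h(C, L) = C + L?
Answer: √388403 ≈ 623.22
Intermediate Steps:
n = 309 (n = -319 + 628 = 309)
q(S) = 65 + S² - 20*S (q(S) = (S² - 20*S) + 65 = 65 + S² - 20*S)
√(n + q(633)) = √(309 + (65 + 633² - 20*633)) = √(309 + (65 + 400689 - 12660)) = √(309 + 388094) = √388403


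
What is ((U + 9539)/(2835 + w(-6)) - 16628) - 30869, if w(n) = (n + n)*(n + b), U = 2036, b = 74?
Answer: -95884868/2019 ≈ -47491.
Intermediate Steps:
w(n) = 2*n*(74 + n) (w(n) = (n + n)*(n + 74) = (2*n)*(74 + n) = 2*n*(74 + n))
((U + 9539)/(2835 + w(-6)) - 16628) - 30869 = ((2036 + 9539)/(2835 + 2*(-6)*(74 - 6)) - 16628) - 30869 = (11575/(2835 + 2*(-6)*68) - 16628) - 30869 = (11575/(2835 - 816) - 16628) - 30869 = (11575/2019 - 16628) - 30869 = -33560357/2019 - 30869 = -95884868/2019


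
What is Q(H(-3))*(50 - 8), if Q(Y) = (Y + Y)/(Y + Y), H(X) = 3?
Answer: 42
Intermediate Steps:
Q(Y) = 1 (Q(Y) = (2*Y)/((2*Y)) = (2*Y)*(1/(2*Y)) = 1)
Q(H(-3))*(50 - 8) = 1*(50 - 8) = 1*42 = 42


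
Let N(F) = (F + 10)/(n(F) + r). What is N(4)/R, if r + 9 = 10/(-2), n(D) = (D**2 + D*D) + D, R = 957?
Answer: 7/10527 ≈ 0.00066496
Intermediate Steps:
n(D) = D + 2*D**2 (n(D) = (D**2 + D**2) + D = 2*D**2 + D = D + 2*D**2)
r = -14 (r = -9 + 10/(-2) = -9 + 10*(-1/2) = -9 - 5 = -14)
N(F) = (10 + F)/(-14 + F*(1 + 2*F)) (N(F) = (F + 10)/(F*(1 + 2*F) - 14) = (10 + F)/(-14 + F*(1 + 2*F)))
N(4)/R = ((10 + 4)/(-14 + 4*(1 + 2*4)))/957 = (14/(-14 + 4*(1 + 8)))*(1/957) = (14/(-14 + 4*9))*(1/957) = (14/(-14 + 36))*(1/957) = (14/22)*(1/957) = ((1/22)*14)*(1/957) = (7/11)*(1/957) = 7/10527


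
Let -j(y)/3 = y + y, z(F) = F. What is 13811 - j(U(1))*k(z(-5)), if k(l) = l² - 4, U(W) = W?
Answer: 13937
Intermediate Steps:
k(l) = -4 + l²
j(y) = -6*y (j(y) = -3*(y + y) = -6*y)
13811 - j(U(1))*k(z(-5)) = 13811 - (-6*1)*(-4 + (-5)²) = 13811 - (-6)*(-4 + 25) = 13811 - (-6)*21 = 13811 - 1*(-126) = 13811 + 126 = 13937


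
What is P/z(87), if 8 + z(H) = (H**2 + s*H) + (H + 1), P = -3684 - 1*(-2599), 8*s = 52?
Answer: -310/2347 ≈ -0.13208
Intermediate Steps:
s = 13/2 (s = (1/8)*52 = 13/2 ≈ 6.5000)
P = -1085 (P = -3684 + 2599 = -1085)
z(H) = -7 + H**2 + 15*H/2 (z(H) = -8 + ((H**2 + 13*H/2) + (H + 1)) = -8 + ((H**2 + 13*H/2) + (1 + H)) = -8 + (1 + H**2 + 15*H/2) = -7 + H**2 + 15*H/2)
P/z(87) = -1085/(-7 + 87**2 + (15/2)*87) = -1085/(-7 + 7569 + 1305/2) = -1085/16429/2 = -1085*2/16429 = -310/2347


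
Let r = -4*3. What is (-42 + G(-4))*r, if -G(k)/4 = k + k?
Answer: 120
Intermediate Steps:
G(k) = -8*k (G(k) = -4*(k + k) = -8*k)
r = -12
(-42 + G(-4))*r = (-42 - 8*(-4))*(-12) = (-42 + 32)*(-12) = -10*(-12) = 120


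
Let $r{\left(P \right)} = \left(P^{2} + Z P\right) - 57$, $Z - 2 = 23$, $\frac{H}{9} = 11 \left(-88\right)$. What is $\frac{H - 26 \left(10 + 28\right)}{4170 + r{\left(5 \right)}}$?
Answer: $- \frac{9700}{4263} \approx -2.2754$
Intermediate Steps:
$H = -8712$ ($H = 9 \cdot 11 \left(-88\right) = 9 \left(-968\right) = -8712$)
$Z = 25$ ($Z = 2 + 23 = 25$)
$r{\left(P \right)} = -57 + P^{2} + 25 P$ ($r{\left(P \right)} = \left(P^{2} + 25 P\right) - 57 = -57 + P^{2} + 25 P$)
$\frac{H - 26 \left(10 + 28\right)}{4170 + r{\left(5 \right)}} = \frac{-8712 - 26 \left(10 + 28\right)}{4170 + \left(-57 + 5^{2} + 25 \cdot 5\right)} = \frac{-8712 - 988}{4170 + \left(-57 + 25 + 125\right)} = \frac{-8712 - 988}{4170 + 93} = - \frac{9700}{4263}$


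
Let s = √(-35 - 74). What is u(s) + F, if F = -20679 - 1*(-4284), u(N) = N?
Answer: -16395 + I*√109 ≈ -16395.0 + 10.44*I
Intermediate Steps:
s = I*√109 (s = √(-109) = I*√109 ≈ 10.44*I)
F = -16395 (F = -20679 + 4284 = -16395)
u(s) + F = I*√109 - 16395 = -16395 + I*√109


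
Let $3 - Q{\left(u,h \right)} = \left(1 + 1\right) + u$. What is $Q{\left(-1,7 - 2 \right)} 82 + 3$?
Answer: $167$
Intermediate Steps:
$Q{\left(u,h \right)} = 1 - u$ ($Q{\left(u,h \right)} = 3 - \left(\left(1 + 1\right) + u\right) = 3 - \left(2 + u\right) = 1 - u$)
$Q{\left(-1,7 - 2 \right)} 82 + 3 = \left(1 - -1\right) 82 + 3 = \left(1 + 1\right) 82 + 3 = 2 \cdot 82 + 3 = 164 + 3 = 167$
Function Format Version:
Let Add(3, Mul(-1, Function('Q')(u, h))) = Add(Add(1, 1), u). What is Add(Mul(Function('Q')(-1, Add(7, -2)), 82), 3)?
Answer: 167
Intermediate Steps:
Function('Q')(u, h) = Add(1, Mul(-1, u)) (Function('Q')(u, h) = Add(3, Mul(-1, Add(Add(1, 1), u))) = Add(3, Mul(-1, Add(2, u))) = Add(3, Add(-2, Mul(-1, u))) = Add(1, Mul(-1, u)))
Add(Mul(Function('Q')(-1, Add(7, -2)), 82), 3) = Add(Mul(Add(1, Mul(-1, -1)), 82), 3) = Add(Mul(Add(1, 1), 82), 3) = Add(Mul(2, 82), 3) = Add(164, 3) = 167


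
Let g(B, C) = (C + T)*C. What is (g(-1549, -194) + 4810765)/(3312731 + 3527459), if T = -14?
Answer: 4851117/6840190 ≈ 0.70921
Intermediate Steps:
g(B, C) = C*(-14 + C) (g(B, C) = (C - 14)*C = (-14 + C)*C = C*(-14 + C))
(g(-1549, -194) + 4810765)/(3312731 + 3527459) = (-194*(-14 - 194) + 4810765)/(3312731 + 3527459) = (-194*(-208) + 4810765)/6840190 = (40352 + 4810765)*(1/6840190) = 4851117*(1/6840190) = 4851117/6840190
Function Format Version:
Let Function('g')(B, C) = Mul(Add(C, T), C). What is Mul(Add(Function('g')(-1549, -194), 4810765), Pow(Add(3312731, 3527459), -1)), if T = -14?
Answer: Rational(4851117, 6840190) ≈ 0.70921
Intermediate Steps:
Function('g')(B, C) = Mul(C, Add(-14, C)) (Function('g')(B, C) = Mul(Add(C, -14), C) = Mul(Add(-14, C), C) = Mul(C, Add(-14, C)))
Mul(Add(Function('g')(-1549, -194), 4810765), Pow(Add(3312731, 3527459), -1)) = Mul(Add(Mul(-194, Add(-14, -194)), 4810765), Pow(Add(3312731, 3527459), -1)) = Mul(Add(Mul(-194, -208), 4810765), Pow(6840190, -1)) = Mul(Add(40352, 4810765), Rational(1, 6840190)) = Mul(4851117, Rational(1, 6840190)) = Rational(4851117, 6840190)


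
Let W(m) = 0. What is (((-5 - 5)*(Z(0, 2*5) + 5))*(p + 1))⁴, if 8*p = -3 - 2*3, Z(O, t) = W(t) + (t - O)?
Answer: 31640625/256 ≈ 1.2360e+5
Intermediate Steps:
Z(O, t) = t - O (Z(O, t) = 0 + (t - O) = t - O)
p = -9/8 (p = (-3 - 2*3)/8 = (-3 - 6)/8 = (⅛)*(-9) = -9/8 ≈ -1.1250)
(((-5 - 5)*(Z(0, 2*5) + 5))*(p + 1))⁴ = (((-5 - 5)*((2*5 - 1*0) + 5))*(-9/8 + 1))⁴ = (-10*((10 + 0) + 5)*(-⅛))⁴ = (-10*(10 + 5)*(-⅛))⁴ = (-10*15*(-⅛))⁴ = (-150*(-⅛))⁴ = (75/4)⁴ = 31640625/256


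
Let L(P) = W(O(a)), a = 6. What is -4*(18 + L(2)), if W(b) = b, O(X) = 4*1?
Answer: -88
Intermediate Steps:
O(X) = 4
L(P) = 4
-4*(18 + L(2)) = -4*(18 + 4) = -4*22 = -88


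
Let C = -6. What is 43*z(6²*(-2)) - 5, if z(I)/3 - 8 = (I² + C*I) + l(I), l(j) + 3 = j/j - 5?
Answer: 724588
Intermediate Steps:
l(j) = -7 (l(j) = -3 + (j/j - 5) = -3 + (1 - 5) = -3 - 4 = -7)
z(I) = 3 - 18*I + 3*I² (z(I) = 24 + 3*((I² - 6*I) - 7) = 24 + 3*(-7 + I² - 6*I) = 24 + (-21 - 18*I + 3*I²) = 3 - 18*I + 3*I²)
43*z(6²*(-2)) - 5 = 43*(3 - 18*6²*(-2) + 3*(6²*(-2))²) - 5 = 43*(3 - 648*(-2) + 3*(36*(-2))²) - 5 = 43*(3 - 18*(-72) + 3*(-72)²) - 5 = 43*(3 + 1296 + 3*5184) - 5 = 43*(3 + 1296 + 15552) - 5 = 43*16851 - 5 = 724593 - 5 = 724588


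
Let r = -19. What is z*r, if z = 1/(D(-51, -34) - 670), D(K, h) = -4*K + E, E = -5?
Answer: 19/471 ≈ 0.040340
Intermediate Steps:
D(K, h) = -5 - 4*K (D(K, h) = -4*K - 5 = -5 - 4*K)
z = -1/471 (z = 1/((-5 - 4*(-51)) - 670) = 1/((-5 + 204) - 670) = 1/(199 - 670) = 1/(-471) = -1/471 ≈ -0.0021231)
z*r = -1/471*(-19) = 19/471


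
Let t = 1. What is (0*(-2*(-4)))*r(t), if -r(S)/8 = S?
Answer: 0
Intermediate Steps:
r(S) = -8*S
(0*(-2*(-4)))*r(t) = (0*(-2*(-4)))*(-8*1) = (0*8)*(-8) = 0*(-8) = 0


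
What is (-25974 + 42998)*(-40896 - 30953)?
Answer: -1223157376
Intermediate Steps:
(-25974 + 42998)*(-40896 - 30953) = 17024*(-71849) = -1223157376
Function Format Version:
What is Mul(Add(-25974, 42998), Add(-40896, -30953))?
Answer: -1223157376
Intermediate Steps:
Mul(Add(-25974, 42998), Add(-40896, -30953)) = Mul(17024, -71849) = -1223157376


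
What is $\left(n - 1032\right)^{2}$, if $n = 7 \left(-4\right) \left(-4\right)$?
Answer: $846400$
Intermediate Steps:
$n = 112$ ($n = \left(-28\right) \left(-4\right) = 112$)
$\left(n - 1032\right)^{2} = \left(112 - 1032\right)^{2} = \left(-920\right)^{2} = 846400$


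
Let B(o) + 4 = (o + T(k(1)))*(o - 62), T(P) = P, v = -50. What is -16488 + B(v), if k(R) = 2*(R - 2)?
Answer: -10668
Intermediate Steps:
k(R) = -4 + 2*R (k(R) = 2*(-2 + R) = -4 + 2*R)
B(o) = -4 + (-62 + o)*(-2 + o) (B(o) = -4 + (o + (-4 + 2*1))*(o - 62) = -4 + (o + (-4 + 2))*(-62 + o) = -4 + (o - 2)*(-62 + o) = -4 + (-2 + o)*(-62 + o) = -4 + (-62 + o)*(-2 + o))
-16488 + B(v) = -16488 + (120 + (-50)² - 64*(-50)) = -16488 + (120 + 2500 + 3200) = -16488 + 5820 = -10668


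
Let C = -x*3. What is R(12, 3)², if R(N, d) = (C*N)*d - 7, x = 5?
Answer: 299209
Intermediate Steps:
C = -15 (C = -1*5*3 = -5*3 = -15)
R(N, d) = -7 - 15*N*d (R(N, d) = (-15*N)*d - 7 = -15*N*d - 7 = -7 - 15*N*d)
R(12, 3)² = (-7 - 15*12*3)² = (-7 - 540)² = (-547)² = 299209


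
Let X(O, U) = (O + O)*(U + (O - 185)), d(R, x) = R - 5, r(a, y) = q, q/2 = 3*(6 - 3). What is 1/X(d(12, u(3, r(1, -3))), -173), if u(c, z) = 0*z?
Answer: -1/4914 ≈ -0.00020350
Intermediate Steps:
q = 18 (q = 2*(3*(6 - 3)) = 2*(3*3) = 2*9 = 18)
r(a, y) = 18
u(c, z) = 0
d(R, x) = -5 + R
X(O, U) = 2*O*(-185 + O + U) (X(O, U) = (2*O)*(U + (-185 + O)) = (2*O)*(-185 + O + U) = 2*O*(-185 + O + U))
1/X(d(12, u(3, r(1, -3))), -173) = 1/(2*(-5 + 12)*(-185 + (-5 + 12) - 173)) = 1/(2*7*(-185 + 7 - 173)) = 1/(2*7*(-351)) = 1/(-4914) = -1/4914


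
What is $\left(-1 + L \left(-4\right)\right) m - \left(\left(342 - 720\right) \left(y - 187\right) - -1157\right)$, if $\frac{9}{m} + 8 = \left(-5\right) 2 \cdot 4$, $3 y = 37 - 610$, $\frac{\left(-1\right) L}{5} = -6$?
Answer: $- \frac{2304293}{16} \approx -1.4402 \cdot 10^{5}$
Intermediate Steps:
$L = 30$ ($L = \left(-5\right) \left(-6\right) = 30$)
$y = -191$ ($y = \frac{37 - 610}{3} = \frac{1}{3} \left(-573\right) = -191$)
$m = - \frac{3}{16}$ ($m = \frac{9}{-8 + \left(-5\right) 2 \cdot 4} = \frac{9}{-8 - 40} = \frac{9}{-48} = 9 \left(- \frac{1}{48}\right) = - \frac{3}{16} \approx -0.1875$)
$\left(-1 + L \left(-4\right)\right) m - \left(\left(342 - 720\right) \left(y - 187\right) - -1157\right) = \left(-1 + 30 \left(-4\right)\right) \left(- \frac{3}{16}\right) - \left(\left(342 - 720\right) \left(-191 - 187\right) - -1157\right) = \left(-1 - 120\right) \left(- \frac{3}{16}\right) - \left(\left(-378\right) \left(-378\right) + 1157\right) = \left(-121\right) \left(- \frac{3}{16}\right) - \left(142884 + 1157\right) = \frac{363}{16} - 144041 = - \frac{2304293}{16}$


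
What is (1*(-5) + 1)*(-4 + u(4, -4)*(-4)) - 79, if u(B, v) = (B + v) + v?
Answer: -127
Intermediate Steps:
u(B, v) = B + 2*v
(1*(-5) + 1)*(-4 + u(4, -4)*(-4)) - 79 = (1*(-5) + 1)*(-4 + (4 + 2*(-4))*(-4)) - 79 = (-5 + 1)*(-4 + (4 - 8)*(-4)) - 79 = -4*(-4 - 4*(-4)) - 79 = -4*(-4 + 16) - 79 = -4*12 - 79 = -48 - 79 = -127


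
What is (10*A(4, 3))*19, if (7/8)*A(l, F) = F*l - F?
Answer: 13680/7 ≈ 1954.3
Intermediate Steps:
A(l, F) = -8*F/7 + 8*F*l/7 (A(l, F) = 8*(F*l - F)/7 = 8*(-F + F*l)/7 = -8*F/7 + 8*F*l/7)
(10*A(4, 3))*19 = (10*((8/7)*3*(-1 + 4)))*19 = (10*((8/7)*3*3))*19 = (10*(72/7))*19 = (720/7)*19 = 13680/7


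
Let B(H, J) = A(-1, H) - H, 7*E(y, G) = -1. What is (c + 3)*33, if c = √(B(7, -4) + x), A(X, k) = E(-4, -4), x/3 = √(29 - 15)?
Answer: 99 + 33*√(-350 + 147*√14)/7 ≈ 165.67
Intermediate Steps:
x = 3*√14 (x = 3*√(29 - 15) = 3*√14 ≈ 11.225)
E(y, G) = -⅐ (E(y, G) = (⅐)*(-1) = -⅐)
A(X, k) = -⅐
B(H, J) = -⅐ - H
c = √(-50/7 + 3*√14) (c = √((-⅐ - 1*7) + 3*√14) = √((-⅐ - 7) + 3*√14) = √(-50/7 + 3*√14) ≈ 2.0204)
(c + 3)*33 = (√(-350 + 147*√14)/7 + 3)*33 = (3 + √(-350 + 147*√14)/7)*33 = 99 + 33*√(-350 + 147*√14)/7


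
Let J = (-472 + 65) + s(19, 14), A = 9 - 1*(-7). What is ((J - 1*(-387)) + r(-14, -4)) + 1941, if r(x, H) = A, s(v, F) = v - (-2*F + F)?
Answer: 1970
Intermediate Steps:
A = 16 (A = 9 + 7 = 16)
s(v, F) = F + v (s(v, F) = v - (-1)*F = v + F = F + v)
r(x, H) = 16
J = -374 (J = (-472 + 65) + (14 + 19) = -407 + 33 = -374)
((J - 1*(-387)) + r(-14, -4)) + 1941 = ((-374 - 1*(-387)) + 16) + 1941 = ((-374 + 387) + 16) + 1941 = (13 + 16) + 1941 = 29 + 1941 = 1970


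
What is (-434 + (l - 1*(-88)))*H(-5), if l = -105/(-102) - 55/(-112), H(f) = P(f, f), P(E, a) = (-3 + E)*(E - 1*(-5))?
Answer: 0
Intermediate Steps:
P(E, a) = (-3 + E)*(5 + E) (P(E, a) = (-3 + E)*(E + 5) = (-3 + E)*(5 + E))
H(f) = -15 + f² + 2*f
l = 2895/1904 (l = -105*(-1/102) - 55*(-1/112) = 35/34 + 55/112 = 2895/1904 ≈ 1.5205)
(-434 + (l - 1*(-88)))*H(-5) = (-434 + (2895/1904 - 1*(-88)))*(-15 + (-5)² + 2*(-5)) = (-434 + (2895/1904 + 88))*(-15 + 25 - 10) = (-434 + 170447/1904)*0 = -655889/1904*0 = 0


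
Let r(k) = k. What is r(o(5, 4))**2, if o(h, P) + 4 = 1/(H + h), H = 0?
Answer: 361/25 ≈ 14.440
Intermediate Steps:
o(h, P) = -4 + 1/h (o(h, P) = -4 + 1/(0 + h) = -4 + 1/h)
r(o(5, 4))**2 = (-4 + 1/5)**2 = (-19/5)**2 = 361/25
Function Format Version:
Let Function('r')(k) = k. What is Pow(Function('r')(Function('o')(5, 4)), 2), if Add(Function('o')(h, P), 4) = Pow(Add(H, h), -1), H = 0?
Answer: Rational(361, 25) ≈ 14.440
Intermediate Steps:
Function('o')(h, P) = Add(-4, Pow(h, -1)) (Function('o')(h, P) = Add(-4, Pow(Add(0, h), -1)) = Add(-4, Pow(h, -1)))
Pow(Function('r')(Function('o')(5, 4)), 2) = Pow(Add(-4, Pow(5, -1)), 2) = Pow(Add(-4, Rational(1, 5)), 2) = Pow(Rational(-19, 5), 2) = Rational(361, 25)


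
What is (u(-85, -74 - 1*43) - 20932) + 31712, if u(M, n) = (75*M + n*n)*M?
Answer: -610910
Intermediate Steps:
u(M, n) = M*(n² + 75*M) (u(M, n) = (75*M + n²)*M = (n² + 75*M)*M = M*(n² + 75*M))
(u(-85, -74 - 1*43) - 20932) + 31712 = (-85*((-74 - 1*43)² + 75*(-85)) - 20932) + 31712 = (-85*((-74 - 43)² - 6375) - 20932) + 31712 = (-85*((-117)² - 6375) - 20932) + 31712 = (-85*(13689 - 6375) - 20932) + 31712 = (-85*7314 - 20932) + 31712 = (-621690 - 20932) + 31712 = -642622 + 31712 = -610910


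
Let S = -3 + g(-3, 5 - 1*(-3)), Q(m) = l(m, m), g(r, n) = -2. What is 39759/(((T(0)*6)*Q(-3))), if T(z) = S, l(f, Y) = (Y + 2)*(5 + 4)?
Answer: 13253/90 ≈ 147.26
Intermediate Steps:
l(f, Y) = 18 + 9*Y (l(f, Y) = (2 + Y)*9 = 18 + 9*Y)
Q(m) = 18 + 9*m
S = -5 (S = -3 - 2 = -5)
T(z) = -5
39759/(((T(0)*6)*Q(-3))) = 39759/(((-5*6)*(18 + 9*(-3)))) = 39759/((-30*(18 - 27))) = 39759/((-30*(-9))) = 39759/270 = 39759*(1/270) = 13253/90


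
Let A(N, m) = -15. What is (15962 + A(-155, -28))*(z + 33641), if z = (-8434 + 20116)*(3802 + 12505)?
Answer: 3038414043205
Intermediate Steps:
z = 190498374 (z = 11682*16307 = 190498374)
(15962 + A(-155, -28))*(z + 33641) = (15962 - 15)*(190498374 + 33641) = 15947*190532015 = 3038414043205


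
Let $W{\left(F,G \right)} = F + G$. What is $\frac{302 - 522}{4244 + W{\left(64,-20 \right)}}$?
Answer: $- \frac{55}{1072} \approx -0.051306$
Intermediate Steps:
$\frac{302 - 522}{4244 + W{\left(64,-20 \right)}} = \frac{302 - 522}{4244 + \left(64 - 20\right)} = - \frac{220}{4244 + 44} = - \frac{220}{4288} = \left(-220\right) \frac{1}{4288} = - \frac{55}{1072}$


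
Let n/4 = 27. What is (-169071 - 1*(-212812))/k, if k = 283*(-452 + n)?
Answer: -43741/97352 ≈ -0.44931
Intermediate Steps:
n = 108 (n = 4*27 = 108)
k = -97352 (k = 283*(-452 + 108) = 283*(-344) = -97352)
(-169071 - 1*(-212812))/k = (-169071 - 1*(-212812))/(-97352) = (-169071 + 212812)*(-1/97352) = 43741*(-1/97352) = -43741/97352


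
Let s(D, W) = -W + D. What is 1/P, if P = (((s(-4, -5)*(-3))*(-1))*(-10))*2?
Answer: -1/60 ≈ -0.016667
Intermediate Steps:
s(D, W) = D - W
P = -60 (P = ((((-4 - 1*(-5))*(-3))*(-1))*(-10))*2 = ((((-4 + 5)*(-3))*(-1))*(-10))*2 = (((1*(-3))*(-1))*(-10))*2 = (-3*(-1)*(-10))*2 = (3*(-10))*2 = -30*2 = -60)
1/P = 1/(-60) = -1/60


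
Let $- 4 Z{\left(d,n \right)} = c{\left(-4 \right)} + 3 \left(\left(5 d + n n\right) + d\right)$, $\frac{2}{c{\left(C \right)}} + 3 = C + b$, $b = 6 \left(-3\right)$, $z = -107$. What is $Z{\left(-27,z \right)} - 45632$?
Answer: $- \frac{5409723}{100} \approx -54097.0$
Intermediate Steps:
$b = -18$
$c{\left(C \right)} = \frac{2}{-21 + C}$ ($c{\left(C \right)} = \frac{2}{-3 + \left(C - 18\right)} = \frac{2}{-3 + \left(-18 + C\right)} = \frac{2}{-21 + C}$)
$Z{\left(d,n \right)} = \frac{1}{50} - \frac{9 d}{2} - \frac{3 n^{2}}{4}$ ($Z{\left(d,n \right)} = - \frac{\frac{2}{-21 - 4} + 3 \left(\left(5 d + n n\right) + d\right)}{4} = - \frac{\frac{2}{-25} + 3 \left(\left(5 d + n^{2}\right) + d\right)}{4} = - \frac{2 \left(- \frac{1}{25}\right) + 3 \left(\left(n^{2} + 5 d\right) + d\right)}{4} = - \frac{- \frac{2}{25} + 3 \left(n^{2} + 6 d\right)}{4} = - \frac{- \frac{2}{25} + \left(3 n^{2} + 18 d\right)}{4} = - \frac{- \frac{2}{25} + 3 n^{2} + 18 d}{4} = \frac{1}{50} - \frac{9 d}{2} - \frac{3 n^{2}}{4}$)
$Z{\left(-27,z \right)} - 45632 = \left(\frac{1}{50} - - \frac{243}{2} - \frac{3 \left(-107\right)^{2}}{4}\right) - 45632 = \left(\frac{1}{50} + \frac{243}{2} - \frac{34347}{4}\right) - 45632 = - \frac{846523}{100} - 45632 = - \frac{5409723}{100}$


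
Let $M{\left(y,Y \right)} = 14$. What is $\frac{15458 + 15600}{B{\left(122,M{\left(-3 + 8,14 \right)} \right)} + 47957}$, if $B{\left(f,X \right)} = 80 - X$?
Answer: $\frac{31058}{48023} \approx 0.64673$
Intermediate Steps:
$\frac{15458 + 15600}{B{\left(122,M{\left(-3 + 8,14 \right)} \right)} + 47957} = \frac{15458 + 15600}{\left(80 - 14\right) + 47957} = \frac{31058}{\left(80 - 14\right) + 47957} = \frac{31058}{66 + 47957} = \frac{31058}{48023}$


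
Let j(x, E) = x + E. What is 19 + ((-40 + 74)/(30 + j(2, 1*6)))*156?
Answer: 3013/19 ≈ 158.58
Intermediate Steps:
j(x, E) = E + x
19 + ((-40 + 74)/(30 + j(2, 1*6)))*156 = 19 + ((-40 + 74)/(30 + (1*6 + 2)))*156 = 19 + (34/(30 + (6 + 2)))*156 = 19 + (34/(30 + 8))*156 = 19 + (34/38)*156 = 19 + (34*(1/38))*156 = 19 + (17/19)*156 = 19 + 2652/19 = 3013/19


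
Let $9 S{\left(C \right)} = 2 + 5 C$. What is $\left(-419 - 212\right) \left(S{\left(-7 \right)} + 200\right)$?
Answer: $- \frac{371659}{3} \approx -1.2389 \cdot 10^{5}$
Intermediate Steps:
$S{\left(C \right)} = \frac{2}{9} + \frac{5 C}{9}$ ($S{\left(C \right)} = \frac{2 + 5 C}{9} = \frac{2}{9} + \frac{5 C}{9}$)
$\left(-419 - 212\right) \left(S{\left(-7 \right)} + 200\right) = \left(-419 - 212\right) \left(\left(\frac{2}{9} + \frac{5}{9} \left(-7\right)\right) + 200\right) = - 631 \left(\left(\frac{2}{9} - \frac{35}{9}\right) + 200\right) = - 631 \left(- \frac{11}{3} + 200\right) = \left(-631\right) \frac{589}{3} = - \frac{371659}{3}$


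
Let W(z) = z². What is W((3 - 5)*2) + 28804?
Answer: 28820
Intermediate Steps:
W((3 - 5)*2) + 28804 = ((3 - 5)*2)² + 28804 = (-2*2)² + 28804 = (-4)² + 28804 = 16 + 28804 = 28820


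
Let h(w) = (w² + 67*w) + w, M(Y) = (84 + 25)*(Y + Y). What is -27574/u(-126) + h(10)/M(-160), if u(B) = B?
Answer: 24042071/109872 ≈ 218.82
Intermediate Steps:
M(Y) = 218*Y (M(Y) = 109*(2*Y) = 218*Y)
h(w) = w² + 68*w
-27574/u(-126) + h(10)/M(-160) = -27574/(-126) + (10*(68 + 10))/((218*(-160))) = -27574*(-1/126) + (10*78)/(-34880) = 13787/63 + 780*(-1/34880) = 13787/63 - 39/1744 = 24042071/109872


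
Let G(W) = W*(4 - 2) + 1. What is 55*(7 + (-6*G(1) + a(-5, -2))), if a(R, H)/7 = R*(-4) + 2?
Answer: 7865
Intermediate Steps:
a(R, H) = 14 - 28*R (a(R, H) = 7*(R*(-4) + 2) = 7*(-4*R + 2) = 7*(2 - 4*R) = 14 - 28*R)
G(W) = 1 + 2*W (G(W) = W*2 + 1 = 2*W + 1 = 1 + 2*W)
55*(7 + (-6*G(1) + a(-5, -2))) = 55*(7 + (-6*(1 + 2*1) + (14 - 28*(-5)))) = 55*(7 + (-6*(1 + 2) + (14 + 140))) = 55*(7 + (-6*3 + 154)) = 55*(7 + (-18 + 154)) = 55*(7 + 136) = 55*143 = 7865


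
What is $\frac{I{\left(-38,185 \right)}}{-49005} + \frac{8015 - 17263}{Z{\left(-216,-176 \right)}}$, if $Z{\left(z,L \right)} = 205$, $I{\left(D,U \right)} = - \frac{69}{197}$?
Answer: $- \frac{5952002609}{131937795} \approx -45.112$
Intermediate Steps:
$I{\left(D,U \right)} = - \frac{69}{197}$ ($I{\left(D,U \right)} = \left(-69\right) \frac{1}{197} = - \frac{69}{197}$)
$\frac{I{\left(-38,185 \right)}}{-49005} + \frac{8015 - 17263}{Z{\left(-216,-176 \right)}} = - \frac{69}{197 \left(-49005\right)} + \frac{8015 - 17263}{205} = \left(- \frac{69}{197}\right) \left(- \frac{1}{49005}\right) - \frac{9248}{205} = \frac{23}{3217995} - \frac{9248}{205} = - \frac{5952002609}{131937795}$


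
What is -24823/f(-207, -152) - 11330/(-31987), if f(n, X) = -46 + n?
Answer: 796879791/8092711 ≈ 98.469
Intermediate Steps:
-24823/f(-207, -152) - 11330/(-31987) = -24823/(-46 - 207) - 11330/(-31987) = -24823/(-253) - 11330*(-1/31987) = -24823*(-1/253) + 11330/31987 = 24823/253 + 11330/31987 = 796879791/8092711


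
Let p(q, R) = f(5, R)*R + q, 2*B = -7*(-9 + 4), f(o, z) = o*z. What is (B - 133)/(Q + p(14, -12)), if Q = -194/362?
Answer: -41811/265514 ≈ -0.15747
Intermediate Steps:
Q = -97/181 (Q = -194*1/362 = -97/181 ≈ -0.53591)
B = 35/2 (B = (-7*(-9 + 4))/2 = (-7*(-5))/2 = (½)*35 = 35/2 ≈ 17.500)
p(q, R) = q + 5*R² (p(q, R) = (5*R)*R + q = 5*R² + q = q + 5*R²)
(B - 133)/(Q + p(14, -12)) = (35/2 - 133)/(-97/181 + (14 + 5*(-12)²)) = -231/(2*(-97/181 + (14 + 5*144))) = -231/(2*(-97/181 + (14 + 720))) = -231/(2*(-97/181 + 734)) = -231/(2*132757/181) = -231/2*181/132757 = -41811/265514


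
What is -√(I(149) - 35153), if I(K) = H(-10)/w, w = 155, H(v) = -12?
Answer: -I*√844552685/155 ≈ -187.49*I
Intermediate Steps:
I(K) = -12/155
-√(I(149) - 35153) = -√(-12/155 - 35153) = -√(-5448727/155) = -I*√844552685/155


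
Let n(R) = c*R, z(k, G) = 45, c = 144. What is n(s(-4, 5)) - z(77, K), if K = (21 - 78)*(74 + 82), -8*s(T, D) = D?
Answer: -135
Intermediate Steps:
s(T, D) = -D/8
K = -8892 (K = -57*156 = -8892)
n(R) = 144*R
n(s(-4, 5)) - z(77, K) = 144*(-⅛*5) - 1*45 = 144*(-5/8) - 45 = -90 - 45 = -135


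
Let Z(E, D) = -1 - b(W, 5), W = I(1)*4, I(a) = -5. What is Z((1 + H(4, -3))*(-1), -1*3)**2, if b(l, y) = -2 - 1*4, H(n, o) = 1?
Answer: 25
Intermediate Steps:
W = -20 (W = -5*4 = -20)
b(l, y) = -6 (b(l, y) = -2 - 4 = -6)
Z(E, D) = 5 (Z(E, D) = -1 - 1*(-6) = -1 + 6 = 5)
Z((1 + H(4, -3))*(-1), -1*3)**2 = 5**2 = 25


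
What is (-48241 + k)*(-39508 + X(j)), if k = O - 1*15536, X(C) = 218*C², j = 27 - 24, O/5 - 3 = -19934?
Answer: 6136217872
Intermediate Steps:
O = -99655 (O = 15 + 5*(-19934) = 15 - 99670 = -99655)
j = 3
k = -115191 (k = -99655 - 1*15536 = -99655 - 15536 = -115191)
(-48241 + k)*(-39508 + X(j)) = (-48241 - 115191)*(-39508 + 218*3²) = -163432*(-39508 + 218*9) = -163432*(-39508 + 1962) = -163432*(-37546) = 6136217872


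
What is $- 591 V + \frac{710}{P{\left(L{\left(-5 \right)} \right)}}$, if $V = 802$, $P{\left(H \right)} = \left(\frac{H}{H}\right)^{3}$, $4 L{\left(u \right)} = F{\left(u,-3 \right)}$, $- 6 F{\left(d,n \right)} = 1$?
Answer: $-473272$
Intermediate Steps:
$F{\left(d,n \right)} = - \frac{1}{6}$ ($F{\left(d,n \right)} = \left(- \frac{1}{6}\right) 1 = - \frac{1}{6}$)
$L{\left(u \right)} = - \frac{1}{24}$ ($L{\left(u \right)} = \frac{1}{4} \left(- \frac{1}{6}\right) = - \frac{1}{24}$)
$P{\left(H \right)} = 1$ ($P{\left(H \right)} = 1^{3} = 1$)
$- 591 V + \frac{710}{P{\left(L{\left(-5 \right)} \right)}} = \left(-591\right) 802 + \frac{710}{1} = -473982 + 710 \cdot 1 = -473982 + 710 = -473272$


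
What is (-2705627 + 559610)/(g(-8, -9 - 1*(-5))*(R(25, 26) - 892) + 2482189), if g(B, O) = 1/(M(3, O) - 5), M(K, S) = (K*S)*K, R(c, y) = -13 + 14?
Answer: -87986697/101770640 ≈ -0.86456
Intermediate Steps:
R(c, y) = 1
M(K, S) = S*K²
g(B, O) = 1/(-5 + 9*O) (g(B, O) = 1/(O*3² - 5) = 1/(O*9 - 5) = 1/(9*O - 5) = 1/(-5 + 9*O))
(-2705627 + 559610)/(g(-8, -9 - 1*(-5))*(R(25, 26) - 892) + 2482189) = (-2705627 + 559610)/((1 - 892)/(-5 + 9*(-9 - 1*(-5))) + 2482189) = -2146017/(-891/(-5 + 9*(-9 + 5)) + 2482189) = -2146017/(-891/(-5 + 9*(-4)) + 2482189) = -2146017/(-891/(-5 - 36) + 2482189) = -2146017/(-891/(-41) + 2482189) = -2146017/(-1/41*(-891) + 2482189) = -2146017/(891/41 + 2482189) = -2146017/101770640/41 = -2146017*41/101770640 = -87986697/101770640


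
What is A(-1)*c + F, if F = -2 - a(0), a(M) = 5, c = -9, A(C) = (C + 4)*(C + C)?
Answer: 47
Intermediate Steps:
A(C) = 2*C*(4 + C) (A(C) = (4 + C)*(2*C) = 2*C*(4 + C))
F = -7 (F = -2 - 1*5 = -2 - 5 = -7)
A(-1)*c + F = (2*(-1)*(4 - 1))*(-9) - 7 = (2*(-1)*3)*(-9) - 7 = -6*(-9) - 7 = 54 - 7 = 47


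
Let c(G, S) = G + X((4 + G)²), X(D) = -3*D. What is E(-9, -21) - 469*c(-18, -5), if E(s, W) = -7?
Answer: 284207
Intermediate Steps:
c(G, S) = G - 3*(4 + G)²
E(-9, -21) - 469*c(-18, -5) = -7 - 469*(-18 - 3*(4 - 18)²) = -7 - 469*(-18 - 3*(-14)²) = -7 - 469*(-18 - 3*196) = -7 - 469*(-18 - 588) = -7 - 469*(-606) = -7 + 284214 = 284207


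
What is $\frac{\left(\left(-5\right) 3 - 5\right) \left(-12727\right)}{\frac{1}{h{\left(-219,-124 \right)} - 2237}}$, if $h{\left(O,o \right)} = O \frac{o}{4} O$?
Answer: $-379017187120$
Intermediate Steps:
$h{\left(O,o \right)} = \frac{o O^{2}}{4}$ ($h{\left(O,o \right)} = O o \frac{1}{4} O = O \frac{o}{4} O = \frac{O o}{4} O = \frac{o O^{2}}{4}$)
$\frac{\left(\left(-5\right) 3 - 5\right) \left(-12727\right)}{\frac{1}{h{\left(-219,-124 \right)} - 2237}} = \frac{\left(\left(-5\right) 3 - 5\right) \left(-12727\right)}{\frac{1}{\frac{1}{4} \left(-124\right) \left(-219\right)^{2} - 2237}} = \frac{\left(-15 - 5\right) \left(-12727\right)}{\frac{1}{\frac{1}{4} \left(-124\right) 47961 - 2237}} = \frac{\left(-20\right) \left(-12727\right)}{\frac{1}{-1486791 - 2237}} = \frac{254540}{\frac{1}{-1489028}} = \frac{254540}{- \frac{1}{1489028}} = 254540 \left(-1489028\right) = -379017187120$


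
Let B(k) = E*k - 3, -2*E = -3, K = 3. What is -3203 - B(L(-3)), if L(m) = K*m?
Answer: -6373/2 ≈ -3186.5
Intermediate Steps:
E = 3/2 (E = -1/2*(-3) = 3/2 ≈ 1.5000)
L(m) = 3*m
B(k) = -3 + 3*k/2 (B(k) = 3*k/2 - 3 = -3 + 3*k/2)
-3203 - B(L(-3)) = -3203 - (-3 + 3*(3*(-3))/2) = -3203 - (-3 + (3/2)*(-9)) = -3203 - (-3 - 27/2) = -3203 - 1*(-33/2) = -3203 + 33/2 = -6373/2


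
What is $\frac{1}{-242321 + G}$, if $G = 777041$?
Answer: $\frac{1}{534720} \approx 1.8701 \cdot 10^{-6}$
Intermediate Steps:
$\frac{1}{-242321 + G} = \frac{1}{-242321 + 777041} = \frac{1}{534720}$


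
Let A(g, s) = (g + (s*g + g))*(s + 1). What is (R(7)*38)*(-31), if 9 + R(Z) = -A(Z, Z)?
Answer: 604314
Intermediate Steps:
A(g, s) = (1 + s)*(2*g + g*s) (A(g, s) = (g + (g*s + g))*(1 + s) = (g + (g + g*s))*(1 + s) = (2*g + g*s)*(1 + s) = (1 + s)*(2*g + g*s))
R(Z) = -9 - Z*(2 + Z² + 3*Z)
(R(7)*38)*(-31) = ((-9 - 1*7*(2 + 7² + 3*7))*38)*(-31) = ((-9 - 1*7*(2 + 49 + 21))*38)*(-31) = ((-9 - 1*7*72)*38)*(-31) = ((-9 - 504)*38)*(-31) = -513*38*(-31) = -19494*(-31) = 604314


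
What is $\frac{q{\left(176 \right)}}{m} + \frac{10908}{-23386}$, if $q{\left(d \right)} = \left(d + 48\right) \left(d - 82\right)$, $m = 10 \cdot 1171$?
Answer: $\frac{91170734}{68462515} \approx 1.3317$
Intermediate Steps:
$m = 11710$
$q{\left(d \right)} = \left(-82 + d\right) \left(48 + d\right)$ ($q{\left(d \right)} = \left(48 + d\right) \left(-82 + d\right) = \left(-82 + d\right) \left(48 + d\right)$)
$\frac{q{\left(176 \right)}}{m} + \frac{10908}{-23386} = \frac{-3936 + 176^{2} - 5984}{11710} + \frac{10908}{-23386} = \left(-3936 + 30976 - 5984\right) \frac{1}{11710} + 10908 \left(- \frac{1}{23386}\right) = 21056 \cdot \frac{1}{11710} - \frac{5454}{11693} = \frac{10528}{5855} - \frac{5454}{11693} = \frac{91170734}{68462515}$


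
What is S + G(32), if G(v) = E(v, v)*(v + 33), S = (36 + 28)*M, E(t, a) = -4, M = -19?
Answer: -1476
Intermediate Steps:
S = -1216 (S = (36 + 28)*(-19) = 64*(-19) = -1216)
G(v) = -132 - 4*v (G(v) = -4*(v + 33) = -4*(33 + v) = -132 - 4*v)
S + G(32) = -1216 + (-132 - 4*32) = -1216 + (-132 - 128) = -1216 - 260 = -1476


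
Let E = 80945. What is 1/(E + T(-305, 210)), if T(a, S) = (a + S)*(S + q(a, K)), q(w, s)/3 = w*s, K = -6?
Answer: -1/460555 ≈ -2.1713e-6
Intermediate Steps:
q(w, s) = 3*s*w (q(w, s) = 3*(w*s) = 3*(s*w) = 3*s*w)
T(a, S) = (S + a)*(S - 18*a) (T(a, S) = (a + S)*(S + 3*(-6)*a) = (S + a)*(S - 18*a))
1/(E + T(-305, 210)) = 1/(80945 + (210**2 - 18*(-305)**2 - 17*210*(-305))) = 1/(80945 + (44100 - 18*93025 + 1088850)) = 1/(80945 + (44100 - 1674450 + 1088850)) = 1/(80945 - 541500) = 1/(-460555) = -1/460555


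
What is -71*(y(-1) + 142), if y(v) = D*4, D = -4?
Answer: -8946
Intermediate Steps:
y(v) = -16 (y(v) = -4*4 = -16)
-71*(y(-1) + 142) = -71*(-16 + 142) = -71*126 = -8946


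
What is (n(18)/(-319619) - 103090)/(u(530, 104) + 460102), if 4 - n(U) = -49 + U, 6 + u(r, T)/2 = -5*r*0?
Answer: -6589904549/29410701142 ≈ -0.22406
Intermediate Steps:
u(r, T) = -12 (u(r, T) = -12 + 2*(-5*r*0) = -12 + 2*0 = -12 + 0 = -12)
n(U) = 53 - U (n(U) = 4 - (-49 + U) = 4 + (49 - U) = 53 - U)
(n(18)/(-319619) - 103090)/(u(530, 104) + 460102) = ((53 - 1*18)/(-319619) - 103090)/(-12 + 460102) = ((53 - 18)*(-1/319619) - 103090)/460090 = (35*(-1/319619) - 103090)*(1/460090) = (-35/319619 - 103090)*(1/460090) = -32949522745/319619*1/460090 = -6589904549/29410701142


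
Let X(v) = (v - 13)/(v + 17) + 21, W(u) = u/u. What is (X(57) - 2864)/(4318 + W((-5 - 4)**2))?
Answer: -105169/159803 ≈ -0.65812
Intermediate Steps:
W(u) = 1
X(v) = 21 + (-13 + v)/(17 + v) (X(v) = (-13 + v)/(17 + v) + 21 = 21 + (-13 + v)/(17 + v))
(X(57) - 2864)/(4318 + W((-5 - 4)**2)) = (2*(172 + 11*57)/(17 + 57) - 2864)/(4318 + 1) = (2*(172 + 627)/74 - 2864)/4319 = (2*(1/74)*799 - 2864)*(1/4319) = (799/37 - 2864)*(1/4319) = -105169/37*1/4319 = -105169/159803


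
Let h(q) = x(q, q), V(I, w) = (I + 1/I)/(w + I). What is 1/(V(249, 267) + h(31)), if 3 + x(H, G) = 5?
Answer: 64242/159485 ≈ 0.40281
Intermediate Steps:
V(I, w) = (I + 1/I)/(I + w)
x(H, G) = 2 (x(H, G) = -3 + 5 = 2)
h(q) = 2
1/(V(249, 267) + h(31)) = 1/((1 + 249**2)/(249*(249 + 267)) + 2) = 1/((1/249)*(1 + 62001)/516 + 2) = 1/((1/249)*(1/516)*62002 + 2) = 1/(31001/64242 + 2) = 1/(159485/64242) = 64242/159485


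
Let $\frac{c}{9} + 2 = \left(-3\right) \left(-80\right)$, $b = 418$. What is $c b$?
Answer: $895356$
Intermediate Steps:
$c = 2142$ ($c = -18 + 9 \left(\left(-3\right) \left(-80\right)\right) = -18 + 9 \cdot 240 = -18 + 2160 = 2142$)
$c b = 2142 \cdot 418 = 895356$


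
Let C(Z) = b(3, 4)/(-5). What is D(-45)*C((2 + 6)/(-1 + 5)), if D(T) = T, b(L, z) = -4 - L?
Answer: -63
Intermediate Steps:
C(Z) = 7/5 (C(Z) = (-4 - 1*3)/(-5) = (-4 - 3)*(-1/5) = -7*(-1/5) = 7/5)
D(-45)*C((2 + 6)/(-1 + 5)) = -45*7/5 = -63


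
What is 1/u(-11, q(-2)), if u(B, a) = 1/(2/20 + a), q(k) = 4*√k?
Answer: ⅒ + 4*I*√2 ≈ 0.1 + 5.6569*I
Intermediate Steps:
u(B, a) = 1/(⅒ + a) (u(B, a) = 1/(2*(1/20) + a) = 1/(⅒ + a))
1/u(-11, q(-2)) = 1/(10/(1 + 10*(4*√(-2)))) = 1/(10/(1 + 10*(4*(I*√2)))) = 1/(10/(1 + 10*(4*I*√2))) = 1/(10/(1 + 40*I*√2)) = ⅒ + 4*I*√2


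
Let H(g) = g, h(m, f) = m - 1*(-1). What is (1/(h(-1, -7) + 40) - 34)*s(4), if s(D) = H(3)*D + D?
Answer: -2718/5 ≈ -543.60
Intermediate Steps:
h(m, f) = 1 + m (h(m, f) = m + 1 = 1 + m)
s(D) = 4*D (s(D) = 3*D + D = 4*D)
(1/(h(-1, -7) + 40) - 34)*s(4) = (1/((1 - 1) + 40) - 34)*(4*4) = (1/(0 + 40) - 34)*16 = (1/40 - 34)*16 = -1359/40*16 = -2718/5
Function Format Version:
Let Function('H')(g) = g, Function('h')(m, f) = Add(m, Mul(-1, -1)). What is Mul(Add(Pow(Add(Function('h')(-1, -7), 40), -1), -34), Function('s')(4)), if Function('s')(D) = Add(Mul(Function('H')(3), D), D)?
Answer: Rational(-2718, 5) ≈ -543.60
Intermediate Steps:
Function('h')(m, f) = Add(1, m) (Function('h')(m, f) = Add(m, 1) = Add(1, m))
Function('s')(D) = Mul(4, D) (Function('s')(D) = Add(Mul(3, D), D) = Mul(4, D))
Mul(Add(Pow(Add(Function('h')(-1, -7), 40), -1), -34), Function('s')(4)) = Mul(Add(Pow(Add(Add(1, -1), 40), -1), -34), Mul(4, 4)) = Mul(Add(Pow(Add(0, 40), -1), -34), 16) = Mul(Add(Pow(40, -1), -34), 16) = Mul(Add(Rational(1, 40), -34), 16) = Mul(Rational(-1359, 40), 16) = Rational(-2718, 5)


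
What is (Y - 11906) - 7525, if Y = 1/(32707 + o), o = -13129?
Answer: -380420117/19578 ≈ -19431.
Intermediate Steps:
Y = 1/19578 (Y = 1/(32707 - 13129) = 1/19578 ≈ 5.1078e-5)
(Y - 11906) - 7525 = (1/19578 - 11906) - 7525 = -233095667/19578 - 7525 = -380420117/19578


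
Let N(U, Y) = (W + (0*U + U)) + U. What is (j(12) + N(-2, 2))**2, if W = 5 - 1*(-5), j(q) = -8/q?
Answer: 256/9 ≈ 28.444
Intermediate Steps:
W = 10 (W = 5 + 5 = 10)
N(U, Y) = 10 + 2*U (N(U, Y) = (10 + (0*U + U)) + U = (10 + (0 + U)) + U = (10 + U) + U = 10 + 2*U)
(j(12) + N(-2, 2))**2 = (-8/12 + (10 + 2*(-2)))**2 = (-8*1/12 + (10 - 4))**2 = (-2/3 + 6)**2 = (16/3)**2 = 256/9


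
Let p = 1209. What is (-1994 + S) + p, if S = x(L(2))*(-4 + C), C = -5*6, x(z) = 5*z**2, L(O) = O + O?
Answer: -3505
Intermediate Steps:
L(O) = 2*O
C = -30
S = -2720 (S = (5*(2*2)**2)*(-4 - 30) = (5*4**2)*(-34) = (5*16)*(-34) = 80*(-34) = -2720)
(-1994 + S) + p = (-1994 - 2720) + 1209 = -4714 + 1209 = -3505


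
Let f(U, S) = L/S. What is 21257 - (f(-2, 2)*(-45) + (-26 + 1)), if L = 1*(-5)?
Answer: 42339/2 ≈ 21170.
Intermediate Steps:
L = -5
f(U, S) = -5/S
21257 - (f(-2, 2)*(-45) + (-26 + 1)) = 21257 - (-5/2*(-45) + (-26 + 1)) = 21257 - (-5*½*(-45) - 25) = 21257 - (-5/2*(-45) - 25) = 21257 - (225/2 - 25) = 21257 - 1*175/2 = 21257 - 175/2 = 42339/2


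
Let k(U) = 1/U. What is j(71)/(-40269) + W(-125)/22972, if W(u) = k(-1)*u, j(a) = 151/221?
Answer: 1108962353/204438142428 ≈ 0.0054244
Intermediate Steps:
j(a) = 151/221 (j(a) = 151*(1/221) = 151/221)
W(u) = -u (W(u) = u/(-1) = -u)
j(71)/(-40269) + W(-125)/22972 = (151/221)/(-40269) - 1*(-125)/22972 = (151/221)*(-1/40269) + 125*(1/22972) = -151/8899449 + 125/22972 = 1108962353/204438142428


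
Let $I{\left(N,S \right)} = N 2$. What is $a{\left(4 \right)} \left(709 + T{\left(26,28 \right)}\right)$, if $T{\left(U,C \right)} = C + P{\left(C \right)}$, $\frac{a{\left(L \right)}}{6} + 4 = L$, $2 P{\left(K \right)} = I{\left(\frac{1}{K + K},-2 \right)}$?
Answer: $0$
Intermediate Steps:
$I{\left(N,S \right)} = 2 N$
$P{\left(K \right)} = \frac{1}{2 K}$ ($P{\left(K \right)} = \frac{2 \frac{1}{K + K}}{2} = \frac{2 \frac{1}{2 K}}{2} = \frac{1}{2 K}$)
$a{\left(L \right)} = -24 + 6 L$
$T{\left(U,C \right)} = C + \frac{1}{2 C}$
$a{\left(4 \right)} \left(709 + T{\left(26,28 \right)}\right) = \left(-24 + 6 \cdot 4\right) \left(709 + \left(28 + \frac{1}{2 \cdot 28}\right)\right) = \left(-24 + 24\right) \left(709 + \left(28 + \frac{1}{2} \cdot \frac{1}{28}\right)\right) = 0 \left(709 + \left(28 + \frac{1}{56}\right)\right) = 0 \left(709 + \frac{1569}{56}\right) = 0 \cdot \frac{41273}{56} = 0$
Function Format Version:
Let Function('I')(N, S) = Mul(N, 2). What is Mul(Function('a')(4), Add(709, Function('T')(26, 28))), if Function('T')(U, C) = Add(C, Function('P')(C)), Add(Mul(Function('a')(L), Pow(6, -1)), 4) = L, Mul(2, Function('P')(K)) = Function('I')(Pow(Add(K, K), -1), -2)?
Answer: 0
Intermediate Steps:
Function('I')(N, S) = Mul(2, N)
Function('P')(K) = Mul(Rational(1, 2), Pow(K, -1)) (Function('P')(K) = Mul(Rational(1, 2), Mul(2, Pow(Add(K, K), -1))) = Mul(Rational(1, 2), Mul(2, Pow(Mul(2, K), -1))) = Mul(Rational(1, 2), Mul(2, Mul(Rational(1, 2), Pow(K, -1)))) = Mul(Rational(1, 2), Pow(K, -1)))
Function('a')(L) = Add(-24, Mul(6, L))
Function('T')(U, C) = Add(C, Mul(Rational(1, 2), Pow(C, -1)))
Mul(Function('a')(4), Add(709, Function('T')(26, 28))) = Mul(Add(-24, Mul(6, 4)), Add(709, Add(28, Mul(Rational(1, 2), Pow(28, -1))))) = Mul(Add(-24, 24), Add(709, Add(28, Mul(Rational(1, 2), Rational(1, 28))))) = Mul(0, Add(709, Add(28, Rational(1, 56)))) = Mul(0, Add(709, Rational(1569, 56))) = Mul(0, Rational(41273, 56)) = 0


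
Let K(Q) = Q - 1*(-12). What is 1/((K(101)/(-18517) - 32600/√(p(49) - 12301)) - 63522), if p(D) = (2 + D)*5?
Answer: -131183230476304417/8333204166058115111887 - 5588932410700*I*√12046/8333204166058115111887 ≈ -1.5742e-5 - 7.361e-8*I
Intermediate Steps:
p(D) = 10 + 5*D
K(Q) = 12 + Q (K(Q) = Q + 12 = 12 + Q)
1/((K(101)/(-18517) - 32600/√(p(49) - 12301)) - 63522) = 1/(((12 + 101)/(-18517) - 32600/√((10 + 5*49) - 12301)) - 63522) = 1/((113*(-1/18517) - 32600/√((10 + 245) - 12301)) - 63522) = 1/((-113/18517 - 32600/√(255 - 12301)) - 63522) = 1/((-113/18517 - 32600*(-I*√12046/12046)) - 63522) = 1/((-113/18517 - (-16300)*I*√12046/6023) - 63522) = 1/((-113/18517 + 16300*I*√12046/6023) - 63522) = 1/(-1176236987/18517 + 16300*I*√12046/6023)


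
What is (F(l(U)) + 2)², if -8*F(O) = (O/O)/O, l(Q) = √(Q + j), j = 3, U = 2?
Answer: (80 - √5)²/1600 ≈ 3.7795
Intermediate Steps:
l(Q) = √(3 + Q) (l(Q) = √(Q + 3) = √(3 + Q))
F(O) = -1/(8*O) (F(O) = -O/O/(8*O) = -1/(8*O))
(F(l(U)) + 2)² = (-1/(8*√(3 + 2)) + 2)² = (-√5/5/8 + 2)² = (-√5/40 + 2)² = (2 - √5/40)²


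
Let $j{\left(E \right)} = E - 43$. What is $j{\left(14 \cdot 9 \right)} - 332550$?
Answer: $-332467$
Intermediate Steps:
$j{\left(E \right)} = -43 + E$
$j{\left(14 \cdot 9 \right)} - 332550 = \left(-43 + 14 \cdot 9\right) - 332550 = \left(-43 + 126\right) - 332550 = 83 - 332550 = -332467$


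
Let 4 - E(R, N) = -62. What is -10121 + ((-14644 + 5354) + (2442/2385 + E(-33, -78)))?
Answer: -15378461/795 ≈ -19344.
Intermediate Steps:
E(R, N) = 66 (E(R, N) = 4 - 1*(-62) = 4 + 62 = 66)
-10121 + ((-14644 + 5354) + (2442/2385 + E(-33, -78))) = -10121 + ((-14644 + 5354) + (2442/2385 + 66)) = -10121 + (-9290 + (2442*(1/2385) + 66)) = -10121 + (-9290 + (814/795 + 66)) = -10121 + (-9290 + 53284/795) = -10121 - 7332266/795 = -15378461/795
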